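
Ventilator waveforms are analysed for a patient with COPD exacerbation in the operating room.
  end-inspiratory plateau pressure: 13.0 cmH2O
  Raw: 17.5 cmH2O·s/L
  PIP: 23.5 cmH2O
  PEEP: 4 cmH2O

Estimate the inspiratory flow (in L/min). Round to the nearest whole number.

36

flow = (PIP − Pplat) / Raw = (23.5 − 13.0) / 17.5 = 0.6 L/s × 60 = 36.0 L/min.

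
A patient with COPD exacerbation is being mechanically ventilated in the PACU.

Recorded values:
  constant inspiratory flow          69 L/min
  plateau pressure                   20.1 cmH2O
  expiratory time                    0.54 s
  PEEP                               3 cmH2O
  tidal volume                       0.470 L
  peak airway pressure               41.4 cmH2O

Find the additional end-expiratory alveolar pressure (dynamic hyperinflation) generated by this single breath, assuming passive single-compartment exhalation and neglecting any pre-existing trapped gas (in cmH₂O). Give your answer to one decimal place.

Flow: 69 L/min ÷ 60 = 1.15 L/s.
R = (PIP − Pplat)/V̇ = (41.4 − 20.1) / 1.15 = 21.3/1.15 = 18.522 cmH2O·s/L.
C = Vt/(Pplat − PEEP) = 470.0 / (20.1 − 3) = 470.0/17.1 = 27.485 mL/cmH2O.
τ = R × C = 18.522 × 0.02749 L/cmH2O = 0.5092 s.
Fraction remaining = e^(−Te/τ) = e^(−0.54/0.5092) = 0.3463; trapped volume = 470.0 × 0.3463 = 162.76 mL.
Additional alveolar pressure from trapping ≈ V_trapped / C = 162.76 / 27.485 = 5.922 cmH2O.

5.9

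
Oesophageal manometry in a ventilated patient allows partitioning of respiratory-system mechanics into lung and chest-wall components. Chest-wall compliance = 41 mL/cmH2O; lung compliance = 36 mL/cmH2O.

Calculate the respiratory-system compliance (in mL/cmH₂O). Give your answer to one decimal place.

19.2

Lung and chest wall are elastances in series: 1/Crs = 1/CL + 1/Ccw.
1/Crs = 1/36 + 1/41 = 0.05217.
Crs = 19.168 mL/cmH2O.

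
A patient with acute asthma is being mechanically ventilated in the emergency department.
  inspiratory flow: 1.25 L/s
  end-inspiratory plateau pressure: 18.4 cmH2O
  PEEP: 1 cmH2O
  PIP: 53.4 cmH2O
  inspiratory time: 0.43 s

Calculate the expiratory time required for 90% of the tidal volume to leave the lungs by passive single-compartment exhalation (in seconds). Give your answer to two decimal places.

Vt = flow × Ti = 1.25 L/s × 0.43 s × 1000 mL/L = 537.5 mL.
R = (PIP − Pplat)/V̇ = (53.4 − 18.4) / 1.25 = 35.0/1.25 = 28.0 cmH2O·s/L.
C = Vt/(Pplat − PEEP) = 537.5 / (18.4 − 1) = 537.5/17.4 = 30.891 mL/cmH2O.
τ = R × C = 28.0 × 0.03089 L/cmH2O = 0.8649 s.
t = −τ·ln(1 − 0.90) = −0.8649·ln(0.1) = 1.992 s.

1.99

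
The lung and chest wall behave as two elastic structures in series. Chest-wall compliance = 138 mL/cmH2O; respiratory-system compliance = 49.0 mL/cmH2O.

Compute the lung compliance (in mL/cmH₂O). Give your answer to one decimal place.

76.0

1/CL = 1/Crs − 1/Ccw.
1/CL = 1/49.0 − 1/138 = 0.01316.
CL = 75.988 mL/cmH2O.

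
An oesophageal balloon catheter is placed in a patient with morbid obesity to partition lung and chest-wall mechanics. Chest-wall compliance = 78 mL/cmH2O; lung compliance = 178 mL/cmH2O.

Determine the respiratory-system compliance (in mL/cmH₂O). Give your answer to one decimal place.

Lung and chest wall are elastances in series: 1/Crs = 1/CL + 1/Ccw.
1/Crs = 1/178 + 1/78 = 0.01844.
Crs = 54.23 mL/cmH2O.

54.2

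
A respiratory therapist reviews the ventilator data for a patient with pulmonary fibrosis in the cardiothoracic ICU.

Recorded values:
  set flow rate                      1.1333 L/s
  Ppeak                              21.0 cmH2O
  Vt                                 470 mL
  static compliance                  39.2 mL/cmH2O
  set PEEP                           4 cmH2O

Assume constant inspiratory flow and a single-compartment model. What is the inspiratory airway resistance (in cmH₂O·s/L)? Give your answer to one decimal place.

4.4

Equation of motion (constant flow): PIP = Vt/C + R·V̇ + PEEP.
R·V̇ = PIP − Vt/C − PEEP = 21.0 − 470/39.2 − 4 = 21.0 − 11.99 − 4 = 5.01 cmH2O.
R = 5.01 / 1.1333 = 4.421 cmH2O·s/L.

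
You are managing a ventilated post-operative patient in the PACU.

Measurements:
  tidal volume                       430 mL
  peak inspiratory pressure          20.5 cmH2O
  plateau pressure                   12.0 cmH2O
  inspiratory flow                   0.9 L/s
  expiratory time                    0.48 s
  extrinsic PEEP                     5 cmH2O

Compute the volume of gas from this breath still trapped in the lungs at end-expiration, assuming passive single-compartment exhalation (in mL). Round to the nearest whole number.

R = (PIP − Pplat)/V̇ = (20.5 − 12.0) / 0.9 = 8.5/0.9 = 9.444 cmH2O·s/L.
C = Vt/(Pplat − PEEP) = 430.0 / (12.0 − 5) = 430.0/7.0 = 61.429 mL/cmH2O.
τ = R × C = 9.444 × 0.06143 L/cmH2O = 0.5801 s.
Fraction remaining = e^(−Te/τ) = e^(−0.48/0.5801) = 0.4372.
Trapped volume = 430.0 × 0.4372 = 188.0 mL.

188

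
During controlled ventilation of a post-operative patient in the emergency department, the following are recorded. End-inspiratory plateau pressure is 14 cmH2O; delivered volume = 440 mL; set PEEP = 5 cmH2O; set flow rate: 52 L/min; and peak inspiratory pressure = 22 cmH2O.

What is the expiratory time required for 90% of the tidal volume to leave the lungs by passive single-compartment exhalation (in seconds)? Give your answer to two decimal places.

1.04

Flow: 52 L/min ÷ 60 = 0.8667 L/s.
R = (PIP − Pplat)/V̇ = (22 − 14) / 0.8667 = 8.0/0.8667 = 9.23 cmH2O·s/L.
C = Vt/(Pplat − PEEP) = 440.0 / (14 − 5) = 440.0/9.0 = 48.889 mL/cmH2O.
τ = R × C = 9.23 × 0.04889 L/cmH2O = 0.4513 s.
t = −τ·ln(1 − 0.90) = −0.4513·ln(0.1) = 1.039 s.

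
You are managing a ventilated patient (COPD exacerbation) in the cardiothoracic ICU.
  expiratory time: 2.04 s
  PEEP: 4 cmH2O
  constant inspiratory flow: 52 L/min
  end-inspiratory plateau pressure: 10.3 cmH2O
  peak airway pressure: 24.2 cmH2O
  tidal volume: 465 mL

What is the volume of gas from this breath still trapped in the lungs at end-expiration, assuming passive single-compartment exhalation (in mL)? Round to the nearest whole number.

83

Flow: 52 L/min ÷ 60 = 0.8667 L/s.
R = (PIP − Pplat)/V̇ = (24.2 − 10.3) / 0.8667 = 13.9/0.8667 = 16.038 cmH2O·s/L.
C = Vt/(Pplat − PEEP) = 465.0 / (10.3 − 4) = 465.0/6.3 = 73.81 mL/cmH2O.
τ = R × C = 16.038 × 0.07381 L/cmH2O = 1.184 s.
Fraction remaining = e^(−Te/τ) = e^(−2.04/1.184) = 0.1785.
Trapped volume = 465.0 × 0.1785 = 83.003 mL.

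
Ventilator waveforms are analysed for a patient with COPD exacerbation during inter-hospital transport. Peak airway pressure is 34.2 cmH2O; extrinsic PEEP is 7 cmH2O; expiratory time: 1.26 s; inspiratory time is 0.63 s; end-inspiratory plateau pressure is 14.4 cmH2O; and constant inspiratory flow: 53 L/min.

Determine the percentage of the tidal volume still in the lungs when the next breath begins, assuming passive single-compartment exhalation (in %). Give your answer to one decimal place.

Flow: 53 L/min ÷ 60 = 0.8833 L/s.
Vt = flow × Ti = 0.8833 L/s × 0.63 s × 1000 mL/L = 556.48 mL.
R = (PIP − Pplat)/V̇ = (34.2 − 14.4) / 0.8833 = 19.8/0.8833 = 22.416 cmH2O·s/L.
C = Vt/(Pplat − PEEP) = 556.48 / (14.4 − 7) = 556.48/7.4 = 75.2 mL/cmH2O.
τ = R × C = 22.416 × 0.0752 L/cmH2O = 1.686 s.
Fraction remaining at end-expiration = e^(−Te/τ) = e^(−1.26/1.686) = 0.4736 → 47.36%.

47.4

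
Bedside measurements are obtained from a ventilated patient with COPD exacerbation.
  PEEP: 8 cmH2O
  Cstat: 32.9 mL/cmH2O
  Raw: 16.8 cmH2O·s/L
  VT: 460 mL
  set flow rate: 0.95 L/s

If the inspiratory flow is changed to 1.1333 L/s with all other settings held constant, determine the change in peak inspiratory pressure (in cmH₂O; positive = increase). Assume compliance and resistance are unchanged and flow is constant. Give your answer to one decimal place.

PIP = Vt/C + R·V̇ + PEEP (constant-flow equation of motion).
Only the resistive term changes: ΔPIP = R × ΔV̇ = 16.8 × (1.1333 − 0.95) = 16.8 × 0.1833 = 3.079 cmH2O.

3.1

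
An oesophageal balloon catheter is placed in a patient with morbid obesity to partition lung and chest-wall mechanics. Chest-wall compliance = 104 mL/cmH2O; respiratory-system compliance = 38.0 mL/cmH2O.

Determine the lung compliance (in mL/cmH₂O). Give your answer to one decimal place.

1/CL = 1/Crs − 1/Ccw.
1/CL = 1/38.0 − 1/104 = 0.0167.
CL = 59.88 mL/cmH2O.

59.9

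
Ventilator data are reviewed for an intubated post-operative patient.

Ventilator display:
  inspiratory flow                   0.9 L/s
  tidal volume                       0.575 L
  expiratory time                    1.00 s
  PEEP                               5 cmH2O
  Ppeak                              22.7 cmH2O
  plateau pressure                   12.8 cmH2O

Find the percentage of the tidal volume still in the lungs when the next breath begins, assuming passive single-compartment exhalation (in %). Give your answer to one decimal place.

29.1

R = (PIP − Pplat)/V̇ = (22.7 − 12.8) / 0.9 = 9.9/0.9 = 11.0 cmH2O·s/L.
C = Vt/(Pplat − PEEP) = 575.0 / (12.8 − 5) = 575.0/7.8 = 73.718 mL/cmH2O.
τ = R × C = 11.0 × 0.07372 L/cmH2O = 0.8109 s.
Fraction remaining at end-expiration = e^(−Te/τ) = e^(−1.00/0.8109) = 0.2914 → 29.14%.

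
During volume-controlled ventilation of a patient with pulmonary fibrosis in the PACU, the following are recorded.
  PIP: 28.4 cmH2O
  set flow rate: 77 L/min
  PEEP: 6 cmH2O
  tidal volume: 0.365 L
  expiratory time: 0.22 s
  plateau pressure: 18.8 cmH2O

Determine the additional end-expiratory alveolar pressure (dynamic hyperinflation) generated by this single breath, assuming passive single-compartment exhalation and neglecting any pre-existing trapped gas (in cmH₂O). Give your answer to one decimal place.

Flow: 77 L/min ÷ 60 = 1.2833 L/s.
R = (PIP − Pplat)/V̇ = (28.4 − 18.8) / 1.2833 = 9.6/1.2833 = 7.481 cmH2O·s/L.
C = Vt/(Pplat − PEEP) = 365.0 / (18.8 − 6) = 365.0/12.8 = 28.516 mL/cmH2O.
τ = R × C = 7.481 × 0.02852 L/cmH2O = 0.2134 s.
Fraction remaining = e^(−Te/τ) = e^(−0.22/0.2134) = 0.3567; trapped volume = 365.0 × 0.3567 = 130.2 mL.
Additional alveolar pressure from trapping ≈ V_trapped / C = 130.2 / 28.516 = 4.566 cmH2O.

4.6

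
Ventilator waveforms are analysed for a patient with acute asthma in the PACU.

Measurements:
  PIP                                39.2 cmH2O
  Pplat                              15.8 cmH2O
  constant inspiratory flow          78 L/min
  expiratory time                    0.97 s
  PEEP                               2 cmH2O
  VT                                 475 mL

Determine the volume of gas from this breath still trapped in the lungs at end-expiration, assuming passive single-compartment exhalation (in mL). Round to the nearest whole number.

99

Flow: 78 L/min ÷ 60 = 1.3 L/s.
R = (PIP − Pplat)/V̇ = (39.2 − 15.8) / 1.3 = 23.4/1.3 = 18.0 cmH2O·s/L.
C = Vt/(Pplat − PEEP) = 475.0 / (15.8 − 2) = 475.0/13.8 = 34.42 mL/cmH2O.
τ = R × C = 18.0 × 0.03442 L/cmH2O = 0.6196 s.
Fraction remaining = e^(−Te/τ) = e^(−0.97/0.6196) = 0.209.
Trapped volume = 475.0 × 0.209 = 99.275 mL.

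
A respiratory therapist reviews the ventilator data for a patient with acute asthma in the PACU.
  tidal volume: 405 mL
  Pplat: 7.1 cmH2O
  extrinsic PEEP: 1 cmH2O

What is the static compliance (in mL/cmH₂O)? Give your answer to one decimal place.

66.4

Cstat = Vt / (Pplat − PEEP) = 405 / (7.1 − 1) = 405 / 6.1 = 66.393 mL/cmH2O.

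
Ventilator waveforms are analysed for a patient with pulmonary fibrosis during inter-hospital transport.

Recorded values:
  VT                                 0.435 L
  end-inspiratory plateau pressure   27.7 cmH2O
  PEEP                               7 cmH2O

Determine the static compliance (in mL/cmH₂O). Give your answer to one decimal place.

Cstat = Vt / (Pplat − PEEP) = 435 / (27.7 − 7) = 435 / 20.7 = 21.014 mL/cmH2O.

21.0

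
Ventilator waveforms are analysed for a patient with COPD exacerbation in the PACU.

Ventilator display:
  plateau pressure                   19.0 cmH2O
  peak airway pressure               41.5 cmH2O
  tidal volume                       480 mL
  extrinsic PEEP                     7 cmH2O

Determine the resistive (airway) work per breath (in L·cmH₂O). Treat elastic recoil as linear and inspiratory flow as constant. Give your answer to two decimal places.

With constant inspiratory flow the resistive pressure is constant at PIP − Pplat = 41.5 − 19.0 = 22.5 cmH2O, so resistive work = 22.5 × 0.480 = 10.8 L·cmH2O.

10.80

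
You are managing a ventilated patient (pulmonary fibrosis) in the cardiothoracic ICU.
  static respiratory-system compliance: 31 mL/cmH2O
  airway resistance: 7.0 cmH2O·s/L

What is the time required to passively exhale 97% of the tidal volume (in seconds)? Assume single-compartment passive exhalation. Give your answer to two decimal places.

0.76

τ = R × C = 7.0 × 31 mL/cmH2O = 7.0 × 0.031 L/cmH2O = 0.217 s.
Exhaled fraction f = 1 − e^(−t/τ) → t = −τ·ln(1 − f) = −0.217·ln(0.03) = 0.7609 s.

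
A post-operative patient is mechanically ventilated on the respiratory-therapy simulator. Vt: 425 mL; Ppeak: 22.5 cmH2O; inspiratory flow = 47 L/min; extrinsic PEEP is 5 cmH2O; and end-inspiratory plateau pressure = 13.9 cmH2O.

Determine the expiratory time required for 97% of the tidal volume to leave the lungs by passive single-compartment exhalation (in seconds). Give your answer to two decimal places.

Flow: 47 L/min ÷ 60 = 0.7833 L/s.
R = (PIP − Pplat)/V̇ = (22.5 − 13.9) / 0.7833 = 8.6/0.7833 = 10.979 cmH2O·s/L.
C = Vt/(Pplat − PEEP) = 425.0 / (13.9 − 5) = 425.0/8.9 = 47.753 mL/cmH2O.
τ = R × C = 10.979 × 0.04775 L/cmH2O = 0.5242 s.
t = −τ·ln(1 − 0.97) = −0.5242·ln(0.03) = 1.838 s.

1.84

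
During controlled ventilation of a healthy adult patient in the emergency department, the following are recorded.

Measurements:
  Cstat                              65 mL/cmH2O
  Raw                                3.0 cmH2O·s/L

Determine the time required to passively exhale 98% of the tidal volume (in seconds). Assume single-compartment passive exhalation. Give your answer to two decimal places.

τ = R × C = 3.0 × 65 mL/cmH2O = 3.0 × 0.065 L/cmH2O = 0.195 s.
Exhaled fraction f = 1 − e^(−t/τ) → t = −τ·ln(1 − f) = −0.195·ln(0.02) = 0.7628 s.

0.76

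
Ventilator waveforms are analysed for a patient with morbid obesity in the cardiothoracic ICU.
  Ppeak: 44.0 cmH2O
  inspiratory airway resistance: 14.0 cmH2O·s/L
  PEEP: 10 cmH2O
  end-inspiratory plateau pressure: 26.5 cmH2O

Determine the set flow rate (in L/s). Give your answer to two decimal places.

1.25

flow = (PIP − Pplat) / Raw = 17.5 / 14.0 = 1.25 L/s.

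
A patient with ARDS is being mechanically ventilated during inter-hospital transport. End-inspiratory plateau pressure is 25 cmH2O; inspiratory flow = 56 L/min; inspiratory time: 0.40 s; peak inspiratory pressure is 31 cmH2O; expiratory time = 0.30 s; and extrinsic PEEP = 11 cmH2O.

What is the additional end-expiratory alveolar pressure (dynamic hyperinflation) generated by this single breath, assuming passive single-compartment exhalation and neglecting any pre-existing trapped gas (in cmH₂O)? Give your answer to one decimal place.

2.4

Flow: 56 L/min ÷ 60 = 0.9333 L/s.
Vt = flow × Ti = 0.9333 L/s × 0.40 s × 1000 mL/L = 373.32 mL.
R = (PIP − Pplat)/V̇ = (31 − 25) / 0.9333 = 6.0/0.9333 = 6.429 cmH2O·s/L.
C = Vt/(Pplat − PEEP) = 373.32 / (25 − 11) = 373.32/14.0 = 26.666 mL/cmH2O.
τ = R × C = 6.429 × 0.02667 L/cmH2O = 0.1715 s.
Fraction remaining = e^(−Te/τ) = e^(−0.30/0.1715) = 0.1739; trapped volume = 373.32 × 0.1739 = 64.92 mL.
Additional alveolar pressure from trapping ≈ V_trapped / C = 64.92 / 26.666 = 2.435 cmH2O.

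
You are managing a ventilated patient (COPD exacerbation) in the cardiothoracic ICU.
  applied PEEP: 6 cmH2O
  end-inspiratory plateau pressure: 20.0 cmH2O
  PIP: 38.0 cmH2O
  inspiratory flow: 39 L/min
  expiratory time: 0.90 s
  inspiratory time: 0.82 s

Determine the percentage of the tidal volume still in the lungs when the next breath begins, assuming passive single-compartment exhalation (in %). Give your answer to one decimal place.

Flow: 39 L/min ÷ 60 = 0.65 L/s.
Vt = flow × Ti = 0.65 L/s × 0.82 s × 1000 mL/L = 533.0 mL.
R = (PIP − Pplat)/V̇ = (38.0 − 20.0) / 0.65 = 18.0/0.65 = 27.692 cmH2O·s/L.
C = Vt/(Pplat − PEEP) = 533.0 / (20.0 − 6) = 533.0/14.0 = 38.071 mL/cmH2O.
τ = R × C = 27.692 × 0.03807 L/cmH2O = 1.054 s.
Fraction remaining at end-expiration = e^(−Te/τ) = e^(−0.90/1.054) = 0.4258 → 42.58%.

42.6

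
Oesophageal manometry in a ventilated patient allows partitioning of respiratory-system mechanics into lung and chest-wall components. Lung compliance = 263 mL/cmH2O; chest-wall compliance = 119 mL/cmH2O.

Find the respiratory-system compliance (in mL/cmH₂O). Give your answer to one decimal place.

Lung and chest wall are elastances in series: 1/Crs = 1/CL + 1/Ccw.
1/Crs = 1/263 + 1/119 = 0.01221.
Crs = 81.9 mL/cmH2O.

81.9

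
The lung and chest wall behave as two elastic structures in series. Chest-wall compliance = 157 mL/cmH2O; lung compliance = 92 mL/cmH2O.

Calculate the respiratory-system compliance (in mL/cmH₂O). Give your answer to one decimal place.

58.0

Lung and chest wall are elastances in series: 1/Crs = 1/CL + 1/Ccw.
1/Crs = 1/92 + 1/157 = 0.01724.
Crs = 58.005 mL/cmH2O.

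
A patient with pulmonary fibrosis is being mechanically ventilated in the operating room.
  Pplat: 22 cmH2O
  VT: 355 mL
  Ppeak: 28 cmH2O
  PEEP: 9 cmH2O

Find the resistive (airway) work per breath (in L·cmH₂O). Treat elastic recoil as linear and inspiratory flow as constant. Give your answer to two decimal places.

With constant inspiratory flow the resistive pressure is constant at PIP − Pplat = 28 − 22 = 6.0 cmH2O, so resistive work = 6.0 × 0.355 = 2.13 L·cmH2O.

2.13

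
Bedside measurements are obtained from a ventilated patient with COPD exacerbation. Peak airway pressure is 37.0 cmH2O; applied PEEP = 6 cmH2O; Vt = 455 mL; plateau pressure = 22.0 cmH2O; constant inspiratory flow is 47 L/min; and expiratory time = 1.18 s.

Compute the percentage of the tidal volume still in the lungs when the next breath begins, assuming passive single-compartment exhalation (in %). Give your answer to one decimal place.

Flow: 47 L/min ÷ 60 = 0.7833 L/s.
R = (PIP − Pplat)/V̇ = (37.0 − 22.0) / 0.7833 = 15.0/0.7833 = 19.15 cmH2O·s/L.
C = Vt/(Pplat − PEEP) = 455.0 / (22.0 − 6) = 455.0/16.0 = 28.438 mL/cmH2O.
τ = R × C = 19.15 × 0.02844 L/cmH2O = 0.5446 s.
Fraction remaining at end-expiration = e^(−Te/τ) = e^(−1.18/0.5446) = 0.1146 → 11.46%.

11.5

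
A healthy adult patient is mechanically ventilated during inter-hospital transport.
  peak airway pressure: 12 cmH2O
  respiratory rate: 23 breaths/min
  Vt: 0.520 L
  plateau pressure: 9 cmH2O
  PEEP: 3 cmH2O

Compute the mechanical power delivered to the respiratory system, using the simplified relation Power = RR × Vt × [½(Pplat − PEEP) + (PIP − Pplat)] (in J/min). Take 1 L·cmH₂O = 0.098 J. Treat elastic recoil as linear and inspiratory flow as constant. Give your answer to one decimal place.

Per-breath work = Vt × [½(Pplat−PEEP) + (PIP−Pplat)] = 0.520 × [0.5×6.0 + 3.0] = 0.520 × 6.0 = 3.12 L·cmH2O.
Power = 23 × 3.12 = 71.76 L·cmH2O/min.
× 0.098 J/(L·cmH2O) → 7.032 J/min.

7.0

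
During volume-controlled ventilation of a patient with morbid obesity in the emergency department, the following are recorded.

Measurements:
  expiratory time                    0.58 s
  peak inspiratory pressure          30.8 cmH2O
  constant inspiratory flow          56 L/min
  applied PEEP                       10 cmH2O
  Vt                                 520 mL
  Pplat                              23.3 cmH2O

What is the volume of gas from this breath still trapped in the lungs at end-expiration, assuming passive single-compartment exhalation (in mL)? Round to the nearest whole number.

82

Flow: 56 L/min ÷ 60 = 0.9333 L/s.
R = (PIP − Pplat)/V̇ = (30.8 − 23.3) / 0.9333 = 7.5/0.9333 = 8.036 cmH2O·s/L.
C = Vt/(Pplat − PEEP) = 520.0 / (23.3 − 10) = 520.0/13.3 = 39.098 mL/cmH2O.
τ = R × C = 8.036 × 0.0391 L/cmH2O = 0.3142 s.
Fraction remaining = e^(−Te/τ) = e^(−0.58/0.3142) = 0.1579.
Trapped volume = 520.0 × 0.1579 = 82.108 mL.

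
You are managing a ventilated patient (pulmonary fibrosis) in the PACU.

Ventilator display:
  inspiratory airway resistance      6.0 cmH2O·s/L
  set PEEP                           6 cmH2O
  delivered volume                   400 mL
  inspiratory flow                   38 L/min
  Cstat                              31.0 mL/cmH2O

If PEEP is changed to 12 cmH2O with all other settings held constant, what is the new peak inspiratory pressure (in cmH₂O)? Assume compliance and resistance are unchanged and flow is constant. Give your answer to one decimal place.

Flow: 38 L/min ÷ 60 = 0.6333 L/s.
PIP = Vt/C + R·V̇ + PEEP (constant-flow equation of motion).
Only the baseline term changes: ΔPIP = ΔPEEP = 12 − 6 = 6.0 cmH2O.
Original PIP = 400/31.0 + 6.0×0.6333 + 6 = 22.703 cmH2O; new PIP = 22.703 + (6.0) = 28.703 cmH2O.

28.7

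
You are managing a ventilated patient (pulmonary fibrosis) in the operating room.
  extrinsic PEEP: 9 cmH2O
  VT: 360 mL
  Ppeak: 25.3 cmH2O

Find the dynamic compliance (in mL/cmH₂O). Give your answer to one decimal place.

Dynamic compliance = Vt / (PIP − PEEP) = 360 / (25.3 − 9) = 360 / 16.3 = 22.086 mL/cmH2O.

22.1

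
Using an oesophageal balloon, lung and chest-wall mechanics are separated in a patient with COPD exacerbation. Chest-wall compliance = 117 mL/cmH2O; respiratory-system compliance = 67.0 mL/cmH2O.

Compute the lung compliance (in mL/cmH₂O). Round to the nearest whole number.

157

1/CL = 1/Crs − 1/Ccw.
1/CL = 1/67.0 − 1/117 = 0.006378.
CL = 156.79 mL/cmH2O.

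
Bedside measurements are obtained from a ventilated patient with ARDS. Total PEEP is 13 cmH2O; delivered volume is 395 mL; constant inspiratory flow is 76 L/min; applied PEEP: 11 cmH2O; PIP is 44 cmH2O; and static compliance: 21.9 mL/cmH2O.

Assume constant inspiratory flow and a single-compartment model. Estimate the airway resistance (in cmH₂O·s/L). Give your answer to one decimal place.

10.2

Flow: 76 L/min ÷ 60 = 1.2667 L/s.
Total PEEP = 13 cmH2O (set 11 + intrinsic 2); this is the baseline alveolar pressure.
Equation of motion (constant flow): PIP = Vt/C + R·V̇ + PEEP.
R·V̇ = PIP − Vt/C − PEEP = 44 − 395/21.9 − 13 = 44 − 18.037 − 13 = 12.963 cmH2O.
R = 12.963 / 1.2667 = 10.234 cmH2O·s/L.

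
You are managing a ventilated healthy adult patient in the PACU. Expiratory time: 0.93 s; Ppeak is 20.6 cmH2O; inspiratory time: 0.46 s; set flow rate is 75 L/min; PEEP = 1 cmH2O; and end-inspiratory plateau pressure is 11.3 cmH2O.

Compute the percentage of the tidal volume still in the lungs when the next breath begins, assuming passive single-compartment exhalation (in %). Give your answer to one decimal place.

Flow: 75 L/min ÷ 60 = 1.25 L/s.
Vt = flow × Ti = 1.25 L/s × 0.46 s × 1000 mL/L = 575.0 mL.
R = (PIP − Pplat)/V̇ = (20.6 − 11.3) / 1.25 = 9.3/1.25 = 7.44 cmH2O·s/L.
C = Vt/(Pplat − PEEP) = 575.0 / (11.3 − 1) = 575.0/10.3 = 55.825 mL/cmH2O.
τ = R × C = 7.44 × 0.05583 L/cmH2O = 0.4154 s.
Fraction remaining at end-expiration = e^(−Te/τ) = e^(−0.93/0.4154) = 0.1066 → 10.66%.

10.7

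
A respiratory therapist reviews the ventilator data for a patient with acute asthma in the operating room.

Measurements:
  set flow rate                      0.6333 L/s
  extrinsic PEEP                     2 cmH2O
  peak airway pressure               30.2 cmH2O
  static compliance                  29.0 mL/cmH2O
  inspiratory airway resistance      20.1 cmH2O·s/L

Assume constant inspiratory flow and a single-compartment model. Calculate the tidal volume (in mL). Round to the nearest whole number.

Equation of motion (constant flow): PIP = Vt/C + R·V̇ + PEEP.
Vt/C = PIP − R·V̇ − PEEP = 30.2 − 12.729 − 2 = 15.471 cmH2O.
Vt = C × 15.471 = 29.0 × 15.471 = 448.66 mL.

449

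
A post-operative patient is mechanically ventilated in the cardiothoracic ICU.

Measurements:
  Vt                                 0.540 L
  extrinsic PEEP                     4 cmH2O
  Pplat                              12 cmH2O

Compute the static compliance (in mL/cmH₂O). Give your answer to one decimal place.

Cstat = Vt / (Pplat − PEEP) = 540 / (12 − 4) = 540 / 8.0 = 67.5 mL/cmH2O.

67.5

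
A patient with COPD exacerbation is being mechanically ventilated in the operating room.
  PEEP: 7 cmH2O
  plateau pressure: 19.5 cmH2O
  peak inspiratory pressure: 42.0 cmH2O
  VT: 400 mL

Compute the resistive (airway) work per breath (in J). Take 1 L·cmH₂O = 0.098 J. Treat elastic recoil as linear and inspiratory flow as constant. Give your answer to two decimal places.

0.88

With constant inspiratory flow the resistive pressure is constant at PIP − Pplat = 42.0 − 19.5 = 22.5 cmH2O, so resistive work = 22.5 × 0.400 = 9.0 L·cmH2O.
× 0.098 J/(L·cmH2O) → 0.882 J.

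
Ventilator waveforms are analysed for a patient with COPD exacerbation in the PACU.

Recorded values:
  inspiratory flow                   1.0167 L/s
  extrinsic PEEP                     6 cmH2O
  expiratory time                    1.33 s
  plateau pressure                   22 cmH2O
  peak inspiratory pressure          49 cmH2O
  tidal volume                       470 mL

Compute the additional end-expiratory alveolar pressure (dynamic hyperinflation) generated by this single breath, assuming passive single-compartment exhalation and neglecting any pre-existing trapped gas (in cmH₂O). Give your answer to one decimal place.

R = (PIP − Pplat)/V̇ = (49 − 22) / 1.0167 = 27.0/1.0167 = 26.557 cmH2O·s/L.
C = Vt/(Pplat − PEEP) = 470.0 / (22 − 6) = 470.0/16.0 = 29.375 mL/cmH2O.
τ = R × C = 26.557 × 0.02938 L/cmH2O = 0.7802 s.
Fraction remaining = e^(−Te/τ) = e^(−1.33/0.7802) = 0.1818; trapped volume = 470.0 × 0.1818 = 85.446 mL.
Additional alveolar pressure from trapping ≈ V_trapped / C = 85.446 / 29.375 = 2.909 cmH2O.

2.9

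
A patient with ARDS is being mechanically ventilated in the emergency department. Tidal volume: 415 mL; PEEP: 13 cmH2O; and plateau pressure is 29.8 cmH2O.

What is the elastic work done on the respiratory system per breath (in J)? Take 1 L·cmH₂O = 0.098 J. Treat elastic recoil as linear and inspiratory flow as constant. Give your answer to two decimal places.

0.34

Elastic work ≈ ½ × (Pplat − PEEP) × Vt = 0.5 × (29.8 − 13) × 0.415 L = 0.5 × 16.8 × 0.415 = 3.486 L·cmH2O.
× 0.098 J/(L·cmH2O) → 0.3416 J.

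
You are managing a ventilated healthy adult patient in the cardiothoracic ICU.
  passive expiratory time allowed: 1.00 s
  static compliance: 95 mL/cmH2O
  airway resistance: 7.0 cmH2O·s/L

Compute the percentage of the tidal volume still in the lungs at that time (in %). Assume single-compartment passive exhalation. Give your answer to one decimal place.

τ = R × C = 7.0 × 95 mL/cmH2O = 7.0 × 0.095 L/cmH2O = 0.665 s.
Passive exhalation: V(t)/V₀ = e^(−t/τ) = e^(−1.00/0.665) = 0.2223.
Fraction remaining = 0.2223 → 22.23%.

22.2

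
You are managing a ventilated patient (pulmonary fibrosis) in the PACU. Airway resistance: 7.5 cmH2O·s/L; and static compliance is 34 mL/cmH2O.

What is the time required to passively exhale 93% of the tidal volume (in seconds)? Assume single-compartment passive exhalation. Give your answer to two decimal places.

τ = R × C = 7.5 × 34 mL/cmH2O = 7.5 × 0.034 L/cmH2O = 0.255 s.
Exhaled fraction f = 1 − e^(−t/τ) → t = −τ·ln(1 − f) = −0.255·ln(0.07) = 0.6781 s.

0.68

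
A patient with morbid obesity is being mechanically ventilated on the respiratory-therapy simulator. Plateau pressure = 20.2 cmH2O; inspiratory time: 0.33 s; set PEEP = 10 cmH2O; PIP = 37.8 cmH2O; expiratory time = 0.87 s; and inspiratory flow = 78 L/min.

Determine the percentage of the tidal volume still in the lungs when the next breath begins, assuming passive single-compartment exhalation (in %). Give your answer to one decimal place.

21.7

Flow: 78 L/min ÷ 60 = 1.3 L/s.
Vt = flow × Ti = 1.3 L/s × 0.33 s × 1000 mL/L = 429.0 mL.
R = (PIP − Pplat)/V̇ = (37.8 − 20.2) / 1.3 = 17.6/1.3 = 13.538 cmH2O·s/L.
C = Vt/(Pplat − PEEP) = 429.0 / (20.2 − 10) = 429.0/10.2 = 42.059 mL/cmH2O.
τ = R × C = 13.538 × 0.04206 L/cmH2O = 0.5694 s.
Fraction remaining at end-expiration = e^(−Te/τ) = e^(−0.87/0.5694) = 0.217 → 21.7%.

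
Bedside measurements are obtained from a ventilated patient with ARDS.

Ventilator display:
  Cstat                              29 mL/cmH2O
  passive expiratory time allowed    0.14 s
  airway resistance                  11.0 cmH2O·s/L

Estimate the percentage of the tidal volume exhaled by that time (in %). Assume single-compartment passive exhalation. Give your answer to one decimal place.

τ = R × C = 11.0 × 29 mL/cmH2O = 11.0 × 0.029 L/cmH2O = 0.319 s.
Passive exhalation: V(t)/V₀ = e^(−t/τ) = e^(−0.14/0.319) = 0.6448.
Fraction exhaled = 1 − 0.6448 = 0.3552 → 35.52%.

35.5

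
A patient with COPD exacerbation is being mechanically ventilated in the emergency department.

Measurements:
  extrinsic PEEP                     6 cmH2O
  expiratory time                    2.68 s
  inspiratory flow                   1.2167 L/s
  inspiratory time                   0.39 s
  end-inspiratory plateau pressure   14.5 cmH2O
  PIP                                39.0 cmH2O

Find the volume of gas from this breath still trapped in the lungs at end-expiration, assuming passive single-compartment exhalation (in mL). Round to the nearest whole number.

Vt = flow × Ti = 1.2167 L/s × 0.39 s × 1000 mL/L = 474.51 mL.
R = (PIP − Pplat)/V̇ = (39.0 − 14.5) / 1.2167 = 24.5/1.2167 = 20.136 cmH2O·s/L.
C = Vt/(Pplat − PEEP) = 474.51 / (14.5 − 6) = 474.51/8.5 = 55.825 mL/cmH2O.
τ = R × C = 20.136 × 0.05583 L/cmH2O = 1.124 s.
Fraction remaining = e^(−Te/τ) = e^(−2.68/1.124) = 0.09215.
Trapped volume = 474.51 × 0.09215 = 43.726 mL.

44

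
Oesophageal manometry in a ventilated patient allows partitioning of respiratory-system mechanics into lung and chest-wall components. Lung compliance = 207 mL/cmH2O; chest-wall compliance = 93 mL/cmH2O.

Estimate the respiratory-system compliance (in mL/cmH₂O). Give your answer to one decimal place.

Lung and chest wall are elastances in series: 1/Crs = 1/CL + 1/Ccw.
1/Crs = 1/207 + 1/93 = 0.01558.
Crs = 64.185 mL/cmH2O.

64.2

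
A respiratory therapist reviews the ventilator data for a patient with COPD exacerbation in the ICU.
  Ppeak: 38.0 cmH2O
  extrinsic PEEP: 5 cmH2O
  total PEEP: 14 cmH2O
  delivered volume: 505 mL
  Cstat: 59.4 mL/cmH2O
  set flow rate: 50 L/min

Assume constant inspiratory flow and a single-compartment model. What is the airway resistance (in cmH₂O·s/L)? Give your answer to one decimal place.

18.6

Flow: 50 L/min ÷ 60 = 0.8333 L/s.
Total PEEP = 14 cmH2O (set 5 + intrinsic 9); this is the baseline alveolar pressure.
Equation of motion (constant flow): PIP = Vt/C + R·V̇ + PEEP.
R·V̇ = PIP − Vt/C − PEEP = 38.0 − 505/59.4 − 14 = 38.0 − 8.502 − 14 = 15.498 cmH2O.
R = 15.498 / 0.8333 = 18.598 cmH2O·s/L.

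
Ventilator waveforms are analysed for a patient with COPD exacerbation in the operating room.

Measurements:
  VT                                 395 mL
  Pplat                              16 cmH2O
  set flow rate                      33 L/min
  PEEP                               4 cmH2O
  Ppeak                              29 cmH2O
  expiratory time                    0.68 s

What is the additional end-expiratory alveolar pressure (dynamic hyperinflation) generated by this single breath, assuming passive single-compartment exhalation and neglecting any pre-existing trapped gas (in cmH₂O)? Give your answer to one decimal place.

Flow: 33 L/min ÷ 60 = 0.55 L/s.
R = (PIP − Pplat)/V̇ = (29 − 16) / 0.55 = 13.0/0.55 = 23.636 cmH2O·s/L.
C = Vt/(Pplat − PEEP) = 395.0 / (16 − 4) = 395.0/12.0 = 32.917 mL/cmH2O.
τ = R × C = 23.636 × 0.03292 L/cmH2O = 0.7781 s.
Fraction remaining = e^(−Te/τ) = e^(−0.68/0.7781) = 0.4173; trapped volume = 395.0 × 0.4173 = 164.83 mL.
Additional alveolar pressure from trapping ≈ V_trapped / C = 164.83 / 32.917 = 5.007 cmH2O.

5.0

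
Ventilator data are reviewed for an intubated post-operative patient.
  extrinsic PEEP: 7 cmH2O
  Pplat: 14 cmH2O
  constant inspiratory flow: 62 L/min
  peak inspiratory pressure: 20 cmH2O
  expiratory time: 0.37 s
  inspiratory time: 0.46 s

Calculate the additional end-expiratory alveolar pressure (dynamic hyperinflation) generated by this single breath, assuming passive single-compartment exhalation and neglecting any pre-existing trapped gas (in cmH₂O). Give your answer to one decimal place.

2.7

Flow: 62 L/min ÷ 60 = 1.0333 L/s.
Vt = flow × Ti = 1.0333 L/s × 0.46 s × 1000 mL/L = 475.32 mL.
R = (PIP − Pplat)/V̇ = (20 − 14) / 1.0333 = 6.0/1.0333 = 5.807 cmH2O·s/L.
C = Vt/(Pplat − PEEP) = 475.32 / (14 − 7) = 475.32/7.0 = 67.903 mL/cmH2O.
τ = R × C = 5.807 × 0.0679 L/cmH2O = 0.3943 s.
Fraction remaining = e^(−Te/τ) = e^(−0.37/0.3943) = 0.3913; trapped volume = 475.32 × 0.3913 = 185.99 mL.
Additional alveolar pressure from trapping ≈ V_trapped / C = 185.99 / 67.903 = 2.739 cmH2O.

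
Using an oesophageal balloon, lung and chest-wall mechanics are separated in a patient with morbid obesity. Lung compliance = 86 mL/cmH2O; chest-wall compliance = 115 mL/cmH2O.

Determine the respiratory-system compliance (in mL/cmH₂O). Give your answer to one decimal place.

Lung and chest wall are elastances in series: 1/Crs = 1/CL + 1/Ccw.
1/Crs = 1/86 + 1/115 = 0.02032.
Crs = 49.213 mL/cmH2O.

49.2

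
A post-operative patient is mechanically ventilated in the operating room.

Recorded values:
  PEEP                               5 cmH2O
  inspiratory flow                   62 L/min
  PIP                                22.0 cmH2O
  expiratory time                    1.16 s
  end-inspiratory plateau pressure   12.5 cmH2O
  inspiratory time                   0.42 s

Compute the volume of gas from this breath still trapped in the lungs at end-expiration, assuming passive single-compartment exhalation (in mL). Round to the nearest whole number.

Flow: 62 L/min ÷ 60 = 1.0333 L/s.
Vt = flow × Ti = 1.0333 L/s × 0.42 s × 1000 mL/L = 433.99 mL.
R = (PIP − Pplat)/V̇ = (22.0 − 12.5) / 1.0333 = 9.5/1.0333 = 9.194 cmH2O·s/L.
C = Vt/(Pplat − PEEP) = 433.99 / (12.5 − 5) = 433.99/7.5 = 57.865 mL/cmH2O.
τ = R × C = 9.194 × 0.05787 L/cmH2O = 0.5321 s.
Fraction remaining = e^(−Te/τ) = e^(−1.16/0.5321) = 0.113.
Trapped volume = 433.99 × 0.113 = 49.041 mL.

49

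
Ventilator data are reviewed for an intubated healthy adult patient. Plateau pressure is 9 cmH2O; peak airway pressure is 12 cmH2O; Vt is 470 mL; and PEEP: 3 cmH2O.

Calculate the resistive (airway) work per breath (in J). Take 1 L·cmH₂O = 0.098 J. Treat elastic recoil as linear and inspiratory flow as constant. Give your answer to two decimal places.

0.14

With constant inspiratory flow the resistive pressure is constant at PIP − Pplat = 12 − 9 = 3.0 cmH2O, so resistive work = 3.0 × 0.470 = 1.41 L·cmH2O.
× 0.098 J/(L·cmH2O) → 0.1382 J.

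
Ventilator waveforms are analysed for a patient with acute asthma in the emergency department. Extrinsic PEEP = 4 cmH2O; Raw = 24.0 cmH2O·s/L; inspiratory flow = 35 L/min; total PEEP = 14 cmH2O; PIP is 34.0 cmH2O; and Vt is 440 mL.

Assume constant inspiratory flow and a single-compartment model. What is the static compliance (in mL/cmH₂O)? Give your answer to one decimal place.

73.3

Flow: 35 L/min ÷ 60 = 0.5833 L/s.
Total PEEP = 14 cmH2O (set 4 + intrinsic 10); this is the baseline alveolar pressure.
Equation of motion (constant flow): PIP = Vt/C + R·V̇ + PEEP.
Vt/C = PIP − R·V̇ − PEEP = 34.0 − 24.0×0.5833 − 14 = 34.0 − 13.999 − 14 = 6.001 cmH2O.
C = Vt / 6.001 = 440 / 6.001 = 73.321 mL/cmH2O.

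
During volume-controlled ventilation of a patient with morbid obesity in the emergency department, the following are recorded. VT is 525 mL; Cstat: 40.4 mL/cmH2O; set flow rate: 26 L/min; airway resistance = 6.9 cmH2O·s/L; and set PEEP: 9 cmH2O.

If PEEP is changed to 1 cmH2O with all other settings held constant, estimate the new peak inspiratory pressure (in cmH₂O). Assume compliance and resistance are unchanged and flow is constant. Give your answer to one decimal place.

Flow: 26 L/min ÷ 60 = 0.4333 L/s.
PIP = Vt/C + R·V̇ + PEEP (constant-flow equation of motion).
Only the baseline term changes: ΔPIP = ΔPEEP = 1 − 9 = -8.0 cmH2O.
Original PIP = 525/40.4 + 6.9×0.4333 + 9 = 24.985 cmH2O; new PIP = 24.985 + (-8.0) = 16.985 cmH2O.

17.0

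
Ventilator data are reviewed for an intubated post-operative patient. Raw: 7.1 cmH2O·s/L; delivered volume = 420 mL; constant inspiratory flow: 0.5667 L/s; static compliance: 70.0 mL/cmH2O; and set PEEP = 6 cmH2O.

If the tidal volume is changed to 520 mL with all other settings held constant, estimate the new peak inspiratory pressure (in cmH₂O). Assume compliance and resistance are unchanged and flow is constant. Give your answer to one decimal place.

PIP = Vt/C + R·V̇ + PEEP (constant-flow equation of motion).
Only the elastic term changes: ΔPIP = ΔVt / C = (520 − 420) / 70.0 = 1.429 cmH2O.
Original PIP = 420/70.0 + 7.1×0.5667 + 6 = 16.024 cmH2O; new PIP = 16.024 + (1.429) = 17.453 cmH2O.

17.5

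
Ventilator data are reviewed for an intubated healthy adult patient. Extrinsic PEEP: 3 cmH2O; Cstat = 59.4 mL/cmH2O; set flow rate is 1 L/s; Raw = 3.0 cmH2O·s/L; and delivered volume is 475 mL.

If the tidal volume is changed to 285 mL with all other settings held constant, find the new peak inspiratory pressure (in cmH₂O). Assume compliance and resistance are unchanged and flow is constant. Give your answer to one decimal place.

10.8

PIP = Vt/C + R·V̇ + PEEP (constant-flow equation of motion).
Only the elastic term changes: ΔPIP = ΔVt / C = (285 − 475) / 59.4 = -3.199 cmH2O.
Original PIP = 475/59.4 + 3.0×1 + 3 = 13.997 cmH2O; new PIP = 13.997 + (-3.199) = 10.798 cmH2O.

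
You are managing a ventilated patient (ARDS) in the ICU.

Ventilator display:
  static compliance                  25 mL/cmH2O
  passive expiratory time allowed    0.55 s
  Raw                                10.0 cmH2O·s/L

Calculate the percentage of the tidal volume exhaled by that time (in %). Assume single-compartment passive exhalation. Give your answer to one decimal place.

τ = R × C = 10.0 × 25 mL/cmH2O = 10.0 × 0.025 L/cmH2O = 0.25 s.
Passive exhalation: V(t)/V₀ = e^(−t/τ) = e^(−0.55/0.25) = 0.1108.
Fraction exhaled = 1 − 0.1108 = 0.8892 → 88.92%.

88.9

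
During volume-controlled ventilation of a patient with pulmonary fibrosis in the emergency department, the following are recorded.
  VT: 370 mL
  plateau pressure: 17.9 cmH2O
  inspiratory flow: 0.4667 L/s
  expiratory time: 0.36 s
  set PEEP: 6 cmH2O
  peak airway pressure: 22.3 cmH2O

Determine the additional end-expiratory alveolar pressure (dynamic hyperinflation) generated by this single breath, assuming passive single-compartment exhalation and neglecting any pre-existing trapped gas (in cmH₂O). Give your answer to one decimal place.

R = (PIP − Pplat)/V̇ = (22.3 − 17.9) / 0.4667 = 4.4/0.4667 = 9.428 cmH2O·s/L.
C = Vt/(Pplat − PEEP) = 370.0 / (17.9 − 6) = 370.0/11.9 = 31.092 mL/cmH2O.
τ = R × C = 9.428 × 0.03109 L/cmH2O = 0.2931 s.
Fraction remaining = e^(−Te/τ) = e^(−0.36/0.2931) = 0.2928; trapped volume = 370.0 × 0.2928 = 108.34 mL.
Additional alveolar pressure from trapping ≈ V_trapped / C = 108.34 / 31.092 = 3.484 cmH2O.

3.5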